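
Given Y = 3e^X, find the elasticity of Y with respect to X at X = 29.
Elasticity = 29

Elasticity = (dY/dX) · (X/Y)

dY/dX = 3·e^X
At X = 29: dY/dX = 3·e^29, Y = 3·e^29

Elasticity = (3·e^29) · (29 / (3·e^29)) = 29

Interpretation: for a small percentage change in X, the percentage change in Y is approximately 29.00 times as large.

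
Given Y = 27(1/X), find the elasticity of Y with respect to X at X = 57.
Elasticity = -1

Elasticity = (dY/dX) · (X/Y)

dY/dX = -27/X²
At X = 57: dY/dX = -3/361, Y = 9/19

Elasticity = (-3/361) · (57 / (9/19)) = -1

Interpretation: for a small percentage change in X, the percentage change in Y is approximately -1.00 times as large.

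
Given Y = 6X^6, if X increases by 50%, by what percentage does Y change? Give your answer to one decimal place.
1039.1%

For Y = 6X^6:
If X → X(1 + 0.5)
Then Y → Y · (1 + 0.5)^6
     ≈ Y · 11.3906

Percentage change = ((1 + 0.5)^6 − 1) × 100% ≈ 1039.1%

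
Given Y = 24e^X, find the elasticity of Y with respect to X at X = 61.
Elasticity = 61

Elasticity = (dY/dX) · (X/Y)

dY/dX = 24·e^X
At X = 61: dY/dX = 24·e^61, Y = 24·e^61

Elasticity = (24·e^61) · (61 / (24·e^61)) = 61

Interpretation: for a small percentage change in X, the percentage change in Y is approximately 61.00 times as large.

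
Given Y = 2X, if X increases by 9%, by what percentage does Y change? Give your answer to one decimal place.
9.0%

For Y = 2X:
If X → X(1 + 0.09)
Then Y → Y · (1 + 0.09)^1
     = Y · 1.0900

Percentage change = ((1 + 0.09)^1 − 1) × 100% = 9.0%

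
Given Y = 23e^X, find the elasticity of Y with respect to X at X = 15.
Elasticity = 15

Elasticity = (dY/dX) · (X/Y)

dY/dX = 23·e^X
At X = 15: dY/dX = 23·e^15, Y = 23·e^15

Elasticity = (23·e^15) · (15 / (23·e^15)) = 15

Interpretation: for a small percentage change in X, the percentage change in Y is approximately 15.00 times as large.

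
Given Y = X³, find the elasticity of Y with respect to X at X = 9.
Elasticity = 3

Elasticity = (dY/dX) · (X/Y)

dY/dX = 3·X²
At X = 9: dY/dX = 243, Y = 729

Elasticity = 243 · (9 / 729) = 3

Interpretation: for a small percentage change in X, the percentage change in Y is approximately 3.00 times as large.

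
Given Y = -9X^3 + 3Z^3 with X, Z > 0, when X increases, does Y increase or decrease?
Y decreases

Taking the partial derivative:
∂Y/∂X = -27X^2

∂Y/∂X = -27X^2 < 0 (assuming positive values)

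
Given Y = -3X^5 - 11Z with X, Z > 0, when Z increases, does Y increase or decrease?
Y decreases

Taking the partial derivative:
∂Y/∂Z = -11

∂Y/∂Z = -11 < 0 (assuming positive values)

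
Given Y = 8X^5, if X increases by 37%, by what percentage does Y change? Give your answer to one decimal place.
382.6%

For Y = 8X^5:
If X → X(1 + 0.37)
Then Y → Y · (1 + 0.37)^5
     ≈ Y · 4.8262

Percentage change = ((1 + 0.37)^5 − 1) × 100% ≈ 382.6%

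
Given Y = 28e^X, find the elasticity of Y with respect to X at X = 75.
Elasticity = 75

Elasticity = (dY/dX) · (X/Y)

dY/dX = 28·e^X
At X = 75: dY/dX = 28·e^75, Y = 28·e^75

Elasticity = (28·e^75) · (75 / (28·e^75)) = 75

Interpretation: for a small percentage change in X, the percentage change in Y is approximately 75.00 times as large.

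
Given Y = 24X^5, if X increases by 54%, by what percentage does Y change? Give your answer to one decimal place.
766.2%

For Y = 24X^5:
If X → X(1 + 0.54)
Then Y → Y · (1 + 0.54)^5
     ≈ Y · 8.6617

Percentage change = ((1 + 0.54)^5 − 1) × 100% ≈ 766.2%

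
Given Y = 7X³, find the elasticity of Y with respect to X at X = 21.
Elasticity = 3

Elasticity = (dY/dX) · (X/Y)

dY/dX = 21·X²
At X = 21: dY/dX = 9261, Y = 64827

Elasticity = 9261 · (21 / 64827) = 3

Interpretation: for a small percentage change in X, the percentage change in Y is approximately 3.00 times as large.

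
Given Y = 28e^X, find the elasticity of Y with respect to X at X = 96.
Elasticity = 96

Elasticity = (dY/dX) · (X/Y)

dY/dX = 28·e^X
At X = 96: dY/dX = 28·e^96, Y = 28·e^96

Elasticity = (28·e^96) · (96 / (28·e^96)) = 96

Interpretation: for a small percentage change in X, the percentage change in Y is approximately 96.00 times as large.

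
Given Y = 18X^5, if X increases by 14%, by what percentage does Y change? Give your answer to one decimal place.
92.5%

For Y = 18X^5:
If X → X(1 + 0.14)
Then Y → Y · (1 + 0.14)^5
     ≈ Y · 1.9254

Percentage change = ((1 + 0.14)^5 − 1) × 100% ≈ 92.5%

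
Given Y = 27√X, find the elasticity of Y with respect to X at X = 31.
Elasticity = 1/2

Elasticity = (dY/dX) · (X/Y)

dY/dX = 27/(2·√X)
At X = 31: dY/dX = 27·√31/62, Y = 27·√31

Elasticity = (27·√31/62) · (31 / (27·√31)) = 1/2

Interpretation: for a small percentage change in X, the percentage change in Y is approximately 0.50 times as large.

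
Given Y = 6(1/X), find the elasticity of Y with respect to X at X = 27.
Elasticity = -1

Elasticity = (dY/dX) · (X/Y)

dY/dX = -6/X²
At X = 27: dY/dX = -2/243, Y = 2/9

Elasticity = (-2/243) · (27 / (2/9)) = -1

Interpretation: for a small percentage change in X, the percentage change in Y is approximately -1.00 times as large.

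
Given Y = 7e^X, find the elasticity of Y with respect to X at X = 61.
Elasticity = 61

Elasticity = (dY/dX) · (X/Y)

dY/dX = 7·e^X
At X = 61: dY/dX = 7·e^61, Y = 7·e^61

Elasticity = (7·e^61) · (61 / (7·e^61)) = 61

Interpretation: for a small percentage change in X, the percentage change in Y is approximately 61.00 times as large.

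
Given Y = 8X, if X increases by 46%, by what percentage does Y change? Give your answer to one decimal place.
46.0%

For Y = 8X:
If X → X(1 + 0.46)
Then Y → Y · (1 + 0.46)^1
     = Y · 1.4600

Percentage change = ((1 + 0.46)^1 − 1) × 100% = 46.0%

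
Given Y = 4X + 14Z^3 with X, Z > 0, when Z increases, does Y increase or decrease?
Y increases

Taking the partial derivative:
∂Y/∂Z = 42Z^2

∂Y/∂Z = 42Z^2 > 0 (assuming positive values)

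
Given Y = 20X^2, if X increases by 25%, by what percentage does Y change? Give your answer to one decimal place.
56.3%

For Y = 20X^2:
If X → X(1 + 0.25)
Then Y → Y · (1 + 0.25)^2
     = Y · 1.5625

Percentage change = ((1 + 0.25)^2 − 1) × 100% ≈ 56.3%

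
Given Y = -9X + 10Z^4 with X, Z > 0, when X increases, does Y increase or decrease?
Y decreases

Taking the partial derivative:
∂Y/∂X = -9

∂Y/∂X = -9 < 0 (assuming positive values)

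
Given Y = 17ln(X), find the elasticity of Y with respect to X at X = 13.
Elasticity = 1/ln(13) ≈ 0.3899

Elasticity = (dY/dX) · (X/Y)

dY/dX = 17/X
At X = 13: dY/dX = 17/13, Y = 17·ln(13)

Elasticity = (17/13) · (13 / (17·ln(13))) = 1/ln(13) ≈ 0.3899

Interpretation: for a small percentage change in X, the percentage change in Y is approximately 0.39 times as large.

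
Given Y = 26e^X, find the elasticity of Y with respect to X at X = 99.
Elasticity = 99

Elasticity = (dY/dX) · (X/Y)

dY/dX = 26·e^X
At X = 99: dY/dX = 26·e^99, Y = 26·e^99

Elasticity = (26·e^99) · (99 / (26·e^99)) = 99

Interpretation: for a small percentage change in X, the percentage change in Y is approximately 99.00 times as large.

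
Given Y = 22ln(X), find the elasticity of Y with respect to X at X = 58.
Elasticity = 1/ln(58) ≈ 0.2463

Elasticity = (dY/dX) · (X/Y)

dY/dX = 22/X
At X = 58: dY/dX = 11/29, Y = 22·ln(58)

Elasticity = (11/29) · (58 / (22·ln(58))) = 1/ln(58) ≈ 0.2463

Interpretation: for a small percentage change in X, the percentage change in Y is approximately 0.25 times as large.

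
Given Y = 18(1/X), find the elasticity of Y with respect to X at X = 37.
Elasticity = -1

Elasticity = (dY/dX) · (X/Y)

dY/dX = -18/X²
At X = 37: dY/dX = -18/1369, Y = 18/37

Elasticity = (-18/1369) · (37 / (18/37)) = -1

Interpretation: for a small percentage change in X, the percentage change in Y is approximately -1.00 times as large.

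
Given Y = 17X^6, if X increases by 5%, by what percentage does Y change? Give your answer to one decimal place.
34.0%

For Y = 17X^6:
If X → X(1 + 0.05)
Then Y → Y · (1 + 0.05)^6
     ≈ Y · 1.3401

Percentage change = ((1 + 0.05)^6 − 1) × 100% ≈ 34.0%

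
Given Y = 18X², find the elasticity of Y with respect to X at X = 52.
Elasticity = 2

Elasticity = (dY/dX) · (X/Y)

dY/dX = 36·X
At X = 52: dY/dX = 1872, Y = 48672

Elasticity = 1872 · (52 / 48672) = 2

Interpretation: for a small percentage change in X, the percentage change in Y is approximately 2.00 times as large.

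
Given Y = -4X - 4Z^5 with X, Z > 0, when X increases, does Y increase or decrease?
Y decreases

Taking the partial derivative:
∂Y/∂X = -4

∂Y/∂X = -4 < 0 (assuming positive values)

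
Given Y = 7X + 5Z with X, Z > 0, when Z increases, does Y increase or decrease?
Y increases

Taking the partial derivative:
∂Y/∂Z = 5

∂Y/∂Z = 5 > 0 (assuming positive values)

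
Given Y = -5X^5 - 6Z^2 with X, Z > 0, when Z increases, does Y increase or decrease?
Y decreases

Taking the partial derivative:
∂Y/∂Z = -12Z

∂Y/∂Z = -12Z < 0 (assuming positive values)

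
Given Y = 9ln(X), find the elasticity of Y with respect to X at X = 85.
Elasticity = 1/ln(85) ≈ 0.2251

Elasticity = (dY/dX) · (X/Y)

dY/dX = 9/X
At X = 85: dY/dX = 9/85, Y = 9·ln(85)

Elasticity = (9/85) · (85 / (9·ln(85))) = 1/ln(85) ≈ 0.2251

Interpretation: for a small percentage change in X, the percentage change in Y is approximately 0.23 times as large.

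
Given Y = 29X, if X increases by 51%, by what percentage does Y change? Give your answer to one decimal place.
51.0%

For Y = 29X:
If X → X(1 + 0.51)
Then Y → Y · (1 + 0.51)^1
     = Y · 1.5100

Percentage change = ((1 + 0.51)^1 − 1) × 100% = 51.0%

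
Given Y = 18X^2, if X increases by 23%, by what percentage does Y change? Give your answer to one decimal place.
51.3%

For Y = 18X^2:
If X → X(1 + 0.23)
Then Y → Y · (1 + 0.23)^2
     = Y · 1.5129

Percentage change = ((1 + 0.23)^2 − 1) × 100% ≈ 51.3%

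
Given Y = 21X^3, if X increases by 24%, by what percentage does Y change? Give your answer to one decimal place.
90.7%

For Y = 21X^3:
If X → X(1 + 0.24)
Then Y → Y · (1 + 0.24)^3
     ≈ Y · 1.9066

Percentage change = ((1 + 0.24)^3 − 1) × 100% ≈ 90.7%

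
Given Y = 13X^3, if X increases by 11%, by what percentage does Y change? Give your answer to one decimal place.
36.8%

For Y = 13X^3:
If X → X(1 + 0.11)
Then Y → Y · (1 + 0.11)^3
     ≈ Y · 1.3676

Percentage change = ((1 + 0.11)^3 − 1) × 100% ≈ 36.8%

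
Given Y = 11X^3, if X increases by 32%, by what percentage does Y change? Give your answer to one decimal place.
130.0%

For Y = 11X^3:
If X → X(1 + 0.32)
Then Y → Y · (1 + 0.32)^3
     ≈ Y · 2.3000

Percentage change = ((1 + 0.32)^3 − 1) × 100% ≈ 130.0%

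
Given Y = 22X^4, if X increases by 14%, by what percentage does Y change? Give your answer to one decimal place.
68.9%

For Y = 22X^4:
If X → X(1 + 0.14)
Then Y → Y · (1 + 0.14)^4
     ≈ Y · 1.6890

Percentage change = ((1 + 0.14)^4 − 1) × 100% ≈ 68.9%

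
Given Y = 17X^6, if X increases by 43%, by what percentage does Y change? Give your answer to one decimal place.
755.1%

For Y = 17X^6:
If X → X(1 + 0.43)
Then Y → Y · (1 + 0.43)^6
     ≈ Y · 8.5510

Percentage change = ((1 + 0.43)^6 − 1) × 100% ≈ 755.1%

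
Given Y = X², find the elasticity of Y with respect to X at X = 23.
Elasticity = 2

Elasticity = (dY/dX) · (X/Y)

dY/dX = 2·X
At X = 23: dY/dX = 46, Y = 529

Elasticity = 46 · (23 / 529) = 2

Interpretation: for a small percentage change in X, the percentage change in Y is approximately 2.00 times as large.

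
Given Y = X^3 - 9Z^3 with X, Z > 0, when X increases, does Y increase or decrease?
Y increases

Taking the partial derivative:
∂Y/∂X = 3X^2

∂Y/∂X = 3X^2 > 0 (assuming positive values)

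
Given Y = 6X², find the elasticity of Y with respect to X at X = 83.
Elasticity = 2

Elasticity = (dY/dX) · (X/Y)

dY/dX = 12·X
At X = 83: dY/dX = 996, Y = 41334

Elasticity = 996 · (83 / 41334) = 2

Interpretation: for a small percentage change in X, the percentage change in Y is approximately 2.00 times as large.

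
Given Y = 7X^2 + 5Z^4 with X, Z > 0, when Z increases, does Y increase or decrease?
Y increases

Taking the partial derivative:
∂Y/∂Z = 20Z^3

∂Y/∂Z = 20Z^3 > 0 (assuming positive values)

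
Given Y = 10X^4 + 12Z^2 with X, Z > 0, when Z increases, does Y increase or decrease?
Y increases

Taking the partial derivative:
∂Y/∂Z = 24Z

∂Y/∂Z = 24Z > 0 (assuming positive values)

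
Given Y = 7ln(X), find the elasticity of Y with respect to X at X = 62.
Elasticity = 1/ln(62) ≈ 0.2423

Elasticity = (dY/dX) · (X/Y)

dY/dX = 7/X
At X = 62: dY/dX = 7/62, Y = 7·ln(62)

Elasticity = (7/62) · (62 / (7·ln(62))) = 1/ln(62) ≈ 0.2423

Interpretation: for a small percentage change in X, the percentage change in Y is approximately 0.24 times as large.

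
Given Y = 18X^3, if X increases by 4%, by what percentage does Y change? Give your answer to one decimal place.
12.5%

For Y = 18X^3:
If X → X(1 + 0.04)
Then Y → Y · (1 + 0.04)^3
     ≈ Y · 1.1249

Percentage change = ((1 + 0.04)^3 − 1) × 100% ≈ 12.5%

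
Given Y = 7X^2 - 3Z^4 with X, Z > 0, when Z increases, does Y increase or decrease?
Y decreases

Taking the partial derivative:
∂Y/∂Z = -12Z^3

∂Y/∂Z = -12Z^3 < 0 (assuming positive values)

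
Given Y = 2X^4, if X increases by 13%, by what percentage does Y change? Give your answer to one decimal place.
63.0%

For Y = 2X^4:
If X → X(1 + 0.13)
Then Y → Y · (1 + 0.13)^4
     ≈ Y · 1.6305

Percentage change = ((1 + 0.13)^4 − 1) × 100% ≈ 63.0%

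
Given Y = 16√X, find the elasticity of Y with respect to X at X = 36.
Elasticity = 1/2

Elasticity = (dY/dX) · (X/Y)

dY/dX = 8/√X
At X = 36: dY/dX = 4/3, Y = 96

Elasticity = (4/3) · (36 / 96) = 1/2

Interpretation: for a small percentage change in X, the percentage change in Y is approximately 0.50 times as large.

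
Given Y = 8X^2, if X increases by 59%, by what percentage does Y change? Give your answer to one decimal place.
152.8%

For Y = 8X^2:
If X → X(1 + 0.59)
Then Y → Y · (1 + 0.59)^2
     = Y · 2.5281

Percentage change = ((1 + 0.59)^2 − 1) × 100% ≈ 152.8%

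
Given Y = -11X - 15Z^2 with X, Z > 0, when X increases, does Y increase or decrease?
Y decreases

Taking the partial derivative:
∂Y/∂X = -11

∂Y/∂X = -11 < 0 (assuming positive values)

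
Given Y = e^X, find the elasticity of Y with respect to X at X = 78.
Elasticity = 78

Elasticity = (dY/dX) · (X/Y)

dY/dX = e^X
At X = 78: dY/dX = e^78, Y = e^78

Elasticity = (e^78) · (78 / (e^78)) = 78

Interpretation: for a small percentage change in X, the percentage change in Y is approximately 78.00 times as large.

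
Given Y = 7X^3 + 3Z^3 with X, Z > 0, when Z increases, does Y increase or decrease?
Y increases

Taking the partial derivative:
∂Y/∂Z = 9Z^2

∂Y/∂Z = 9Z^2 > 0 (assuming positive values)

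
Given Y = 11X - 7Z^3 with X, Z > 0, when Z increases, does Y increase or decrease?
Y decreases

Taking the partial derivative:
∂Y/∂Z = -21Z^2

∂Y/∂Z = -21Z^2 < 0 (assuming positive values)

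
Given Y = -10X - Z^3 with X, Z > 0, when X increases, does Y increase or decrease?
Y decreases

Taking the partial derivative:
∂Y/∂X = -10

∂Y/∂X = -10 < 0 (assuming positive values)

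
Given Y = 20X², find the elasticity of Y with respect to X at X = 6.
Elasticity = 2

Elasticity = (dY/dX) · (X/Y)

dY/dX = 40·X
At X = 6: dY/dX = 240, Y = 720

Elasticity = 240 · (6 / 720) = 2

Interpretation: for a small percentage change in X, the percentage change in Y is approximately 2.00 times as large.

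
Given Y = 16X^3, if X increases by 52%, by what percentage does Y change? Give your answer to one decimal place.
251.2%

For Y = 16X^3:
If X → X(1 + 0.52)
Then Y → Y · (1 + 0.52)^3
     ≈ Y · 3.5118

Percentage change = ((1 + 0.52)^3 − 1) × 100% ≈ 251.2%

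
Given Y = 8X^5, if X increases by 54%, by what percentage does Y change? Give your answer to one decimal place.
766.2%

For Y = 8X^5:
If X → X(1 + 0.54)
Then Y → Y · (1 + 0.54)^5
     ≈ Y · 8.6617

Percentage change = ((1 + 0.54)^5 − 1) × 100% ≈ 766.2%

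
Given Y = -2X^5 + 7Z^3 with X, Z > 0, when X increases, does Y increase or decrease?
Y decreases

Taking the partial derivative:
∂Y/∂X = -10X^4

∂Y/∂X = -10X^4 < 0 (assuming positive values)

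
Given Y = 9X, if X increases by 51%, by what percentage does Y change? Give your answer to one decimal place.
51.0%

For Y = 9X:
If X → X(1 + 0.51)
Then Y → Y · (1 + 0.51)^1
     = Y · 1.5100

Percentage change = ((1 + 0.51)^1 − 1) × 100% = 51.0%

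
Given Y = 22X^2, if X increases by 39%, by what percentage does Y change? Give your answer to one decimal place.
93.2%

For Y = 22X^2:
If X → X(1 + 0.39)
Then Y → Y · (1 + 0.39)^2
     = Y · 1.9321

Percentage change = ((1 + 0.39)^2 − 1) × 100% ≈ 93.2%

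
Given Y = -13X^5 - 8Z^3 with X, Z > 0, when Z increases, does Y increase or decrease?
Y decreases

Taking the partial derivative:
∂Y/∂Z = -24Z^2

∂Y/∂Z = -24Z^2 < 0 (assuming positive values)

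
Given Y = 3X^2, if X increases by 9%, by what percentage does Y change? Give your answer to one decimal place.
18.8%

For Y = 3X^2:
If X → X(1 + 0.09)
Then Y → Y · (1 + 0.09)^2
     = Y · 1.1881

Percentage change = ((1 + 0.09)^2 − 1) × 100% ≈ 18.8%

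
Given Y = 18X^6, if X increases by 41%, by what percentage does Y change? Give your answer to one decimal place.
685.8%

For Y = 18X^6:
If X → X(1 + 0.41)
Then Y → Y · (1 + 0.41)^6
     ≈ Y · 7.8580

Percentage change = ((1 + 0.41)^6 − 1) × 100% ≈ 685.8%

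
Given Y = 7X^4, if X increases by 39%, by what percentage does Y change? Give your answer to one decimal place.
273.3%

For Y = 7X^4:
If X → X(1 + 0.39)
Then Y → Y · (1 + 0.39)^4
     ≈ Y · 3.7330

Percentage change = ((1 + 0.39)^4 − 1) × 100% ≈ 273.3%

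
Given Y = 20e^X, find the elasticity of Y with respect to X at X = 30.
Elasticity = 30

Elasticity = (dY/dX) · (X/Y)

dY/dX = 20·e^X
At X = 30: dY/dX = 20·e^30, Y = 20·e^30

Elasticity = (20·e^30) · (30 / (20·e^30)) = 30

Interpretation: for a small percentage change in X, the percentage change in Y is approximately 30.00 times as large.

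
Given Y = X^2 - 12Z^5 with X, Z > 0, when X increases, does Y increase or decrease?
Y increases

Taking the partial derivative:
∂Y/∂X = 2X

∂Y/∂X = 2X > 0 (assuming positive values)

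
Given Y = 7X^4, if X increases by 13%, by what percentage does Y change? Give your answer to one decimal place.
63.0%

For Y = 7X^4:
If X → X(1 + 0.13)
Then Y → Y · (1 + 0.13)^4
     ≈ Y · 1.6305

Percentage change = ((1 + 0.13)^4 − 1) × 100% ≈ 63.0%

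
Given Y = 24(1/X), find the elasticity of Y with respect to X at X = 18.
Elasticity = -1

Elasticity = (dY/dX) · (X/Y)

dY/dX = -24/X²
At X = 18: dY/dX = -2/27, Y = 4/3

Elasticity = (-2/27) · (18 / (4/3)) = -1

Interpretation: for a small percentage change in X, the percentage change in Y is approximately -1.00 times as large.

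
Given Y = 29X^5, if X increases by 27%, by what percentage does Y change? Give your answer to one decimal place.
230.4%

For Y = 29X^5:
If X → X(1 + 0.27)
Then Y → Y · (1 + 0.27)^5
     ≈ Y · 3.3038

Percentage change = ((1 + 0.27)^5 − 1) × 100% ≈ 230.4%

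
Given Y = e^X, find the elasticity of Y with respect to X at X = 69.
Elasticity = 69

Elasticity = (dY/dX) · (X/Y)

dY/dX = e^X
At X = 69: dY/dX = e^69, Y = e^69

Elasticity = (e^69) · (69 / (e^69)) = 69

Interpretation: for a small percentage change in X, the percentage change in Y is approximately 69.00 times as large.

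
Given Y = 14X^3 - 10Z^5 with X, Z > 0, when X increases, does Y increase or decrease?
Y increases

Taking the partial derivative:
∂Y/∂X = 42X^2

∂Y/∂X = 42X^2 > 0 (assuming positive values)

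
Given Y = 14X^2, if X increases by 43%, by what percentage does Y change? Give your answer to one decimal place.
104.5%

For Y = 14X^2:
If X → X(1 + 0.43)
Then Y → Y · (1 + 0.43)^2
     = Y · 2.0449

Percentage change = ((1 + 0.43)^2 − 1) × 100% ≈ 104.5%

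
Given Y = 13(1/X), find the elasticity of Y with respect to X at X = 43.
Elasticity = -1

Elasticity = (dY/dX) · (X/Y)

dY/dX = -13/X²
At X = 43: dY/dX = -13/1849, Y = 13/43

Elasticity = (-13/1849) · (43 / (13/43)) = -1

Interpretation: for a small percentage change in X, the percentage change in Y is approximately -1.00 times as large.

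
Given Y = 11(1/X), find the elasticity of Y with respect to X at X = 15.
Elasticity = -1

Elasticity = (dY/dX) · (X/Y)

dY/dX = -11/X²
At X = 15: dY/dX = -11/225, Y = 11/15

Elasticity = (-11/225) · (15 / (11/15)) = -1

Interpretation: for a small percentage change in X, the percentage change in Y is approximately -1.00 times as large.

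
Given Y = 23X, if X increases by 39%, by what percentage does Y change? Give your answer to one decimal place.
39.0%

For Y = 23X:
If X → X(1 + 0.39)
Then Y → Y · (1 + 0.39)^1
     = Y · 1.3900

Percentage change = ((1 + 0.39)^1 − 1) × 100% = 39.0%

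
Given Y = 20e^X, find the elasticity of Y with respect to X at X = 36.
Elasticity = 36

Elasticity = (dY/dX) · (X/Y)

dY/dX = 20·e^X
At X = 36: dY/dX = 20·e^36, Y = 20·e^36

Elasticity = (20·e^36) · (36 / (20·e^36)) = 36

Interpretation: for a small percentage change in X, the percentage change in Y is approximately 36.00 times as large.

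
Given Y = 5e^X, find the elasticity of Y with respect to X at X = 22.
Elasticity = 22

Elasticity = (dY/dX) · (X/Y)

dY/dX = 5·e^X
At X = 22: dY/dX = 5·e^22, Y = 5·e^22

Elasticity = (5·e^22) · (22 / (5·e^22)) = 22

Interpretation: for a small percentage change in X, the percentage change in Y is approximately 22.00 times as large.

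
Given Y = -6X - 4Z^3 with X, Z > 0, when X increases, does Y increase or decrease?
Y decreases

Taking the partial derivative:
∂Y/∂X = -6

∂Y/∂X = -6 < 0 (assuming positive values)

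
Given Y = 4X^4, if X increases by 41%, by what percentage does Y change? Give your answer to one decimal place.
295.3%

For Y = 4X^4:
If X → X(1 + 0.41)
Then Y → Y · (1 + 0.41)^4
     ≈ Y · 3.9525

Percentage change = ((1 + 0.41)^4 − 1) × 100% ≈ 295.3%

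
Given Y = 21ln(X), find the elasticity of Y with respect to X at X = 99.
Elasticity = 1/ln(99) ≈ 0.2176

Elasticity = (dY/dX) · (X/Y)

dY/dX = 21/X
At X = 99: dY/dX = 7/33, Y = 21·ln(99)

Elasticity = (7/33) · (99 / (21·ln(99))) = 1/ln(99) ≈ 0.2176

Interpretation: for a small percentage change in X, the percentage change in Y is approximately 0.22 times as large.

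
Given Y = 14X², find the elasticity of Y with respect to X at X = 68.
Elasticity = 2

Elasticity = (dY/dX) · (X/Y)

dY/dX = 28·X
At X = 68: dY/dX = 1904, Y = 64736

Elasticity = 1904 · (68 / 64736) = 2

Interpretation: for a small percentage change in X, the percentage change in Y is approximately 2.00 times as large.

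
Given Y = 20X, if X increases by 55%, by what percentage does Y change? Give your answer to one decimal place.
55.0%

For Y = 20X:
If X → X(1 + 0.55)
Then Y → Y · (1 + 0.55)^1
     = Y · 1.5500

Percentage change = ((1 + 0.55)^1 − 1) × 100% = 55.0%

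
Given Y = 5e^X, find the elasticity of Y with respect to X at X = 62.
Elasticity = 62

Elasticity = (dY/dX) · (X/Y)

dY/dX = 5·e^X
At X = 62: dY/dX = 5·e^62, Y = 5·e^62

Elasticity = (5·e^62) · (62 / (5·e^62)) = 62

Interpretation: for a small percentage change in X, the percentage change in Y is approximately 62.00 times as large.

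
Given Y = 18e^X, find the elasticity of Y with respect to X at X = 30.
Elasticity = 30

Elasticity = (dY/dX) · (X/Y)

dY/dX = 18·e^X
At X = 30: dY/dX = 18·e^30, Y = 18·e^30

Elasticity = (18·e^30) · (30 / (18·e^30)) = 30

Interpretation: for a small percentage change in X, the percentage change in Y is approximately 30.00 times as large.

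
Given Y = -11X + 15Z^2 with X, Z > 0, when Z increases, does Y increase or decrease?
Y increases

Taking the partial derivative:
∂Y/∂Z = 30Z

∂Y/∂Z = 30Z > 0 (assuming positive values)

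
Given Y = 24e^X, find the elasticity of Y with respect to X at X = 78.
Elasticity = 78

Elasticity = (dY/dX) · (X/Y)

dY/dX = 24·e^X
At X = 78: dY/dX = 24·e^78, Y = 24·e^78

Elasticity = (24·e^78) · (78 / (24·e^78)) = 78

Interpretation: for a small percentage change in X, the percentage change in Y is approximately 78.00 times as large.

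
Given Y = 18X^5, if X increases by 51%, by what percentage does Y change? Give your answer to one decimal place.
685.0%

For Y = 18X^5:
If X → X(1 + 0.51)
Then Y → Y · (1 + 0.51)^5
     ≈ Y · 7.8503

Percentage change = ((1 + 0.51)^5 − 1) × 100% ≈ 685.0%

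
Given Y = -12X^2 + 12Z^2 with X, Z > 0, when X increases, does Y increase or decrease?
Y decreases

Taking the partial derivative:
∂Y/∂X = -24X

∂Y/∂X = -24X < 0 (assuming positive values)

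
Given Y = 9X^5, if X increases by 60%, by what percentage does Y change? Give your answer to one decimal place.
948.6%

For Y = 9X^5:
If X → X(1 + 0.6)
Then Y → Y · (1 + 0.6)^5
     ≈ Y · 10.4858

Percentage change = ((1 + 0.6)^5 − 1) × 100% ≈ 948.6%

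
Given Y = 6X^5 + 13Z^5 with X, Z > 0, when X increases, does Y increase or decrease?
Y increases

Taking the partial derivative:
∂Y/∂X = 30X^4

∂Y/∂X = 30X^4 > 0 (assuming positive values)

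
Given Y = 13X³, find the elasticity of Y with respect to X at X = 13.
Elasticity = 3

Elasticity = (dY/dX) · (X/Y)

dY/dX = 39·X²
At X = 13: dY/dX = 6591, Y = 28561

Elasticity = 6591 · (13 / 28561) = 3

Interpretation: for a small percentage change in X, the percentage change in Y is approximately 3.00 times as large.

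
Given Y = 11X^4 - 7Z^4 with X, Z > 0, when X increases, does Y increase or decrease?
Y increases

Taking the partial derivative:
∂Y/∂X = 44X^3

∂Y/∂X = 44X^3 > 0 (assuming positive values)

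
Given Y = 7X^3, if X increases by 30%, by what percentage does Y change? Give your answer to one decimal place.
119.7%

For Y = 7X^3:
If X → X(1 + 0.3)
Then Y → Y · (1 + 0.3)^3
     = Y · 2.1970

Percentage change = ((1 + 0.3)^3 − 1) × 100% = 119.7%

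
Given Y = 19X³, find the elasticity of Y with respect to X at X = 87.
Elasticity = 3

Elasticity = (dY/dX) · (X/Y)

dY/dX = 57·X²
At X = 87: dY/dX = 431433, Y = 12511557

Elasticity = 431433 · (87 / 12511557) = 3

Interpretation: for a small percentage change in X, the percentage change in Y is approximately 3.00 times as large.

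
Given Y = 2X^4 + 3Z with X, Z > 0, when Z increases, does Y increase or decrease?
Y increases

Taking the partial derivative:
∂Y/∂Z = 3

∂Y/∂Z = 3 > 0 (assuming positive values)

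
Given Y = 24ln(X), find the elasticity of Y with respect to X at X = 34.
Elasticity = 1/ln(34) ≈ 0.2836

Elasticity = (dY/dX) · (X/Y)

dY/dX = 24/X
At X = 34: dY/dX = 12/17, Y = 24·ln(34)

Elasticity = (12/17) · (34 / (24·ln(34))) = 1/ln(34) ≈ 0.2836

Interpretation: for a small percentage change in X, the percentage change in Y is approximately 0.28 times as large.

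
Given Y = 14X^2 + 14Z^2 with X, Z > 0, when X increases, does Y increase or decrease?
Y increases

Taking the partial derivative:
∂Y/∂X = 28X

∂Y/∂X = 28X > 0 (assuming positive values)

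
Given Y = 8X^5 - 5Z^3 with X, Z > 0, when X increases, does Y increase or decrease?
Y increases

Taking the partial derivative:
∂Y/∂X = 40X^4

∂Y/∂X = 40X^4 > 0 (assuming positive values)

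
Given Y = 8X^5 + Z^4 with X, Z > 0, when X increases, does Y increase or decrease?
Y increases

Taking the partial derivative:
∂Y/∂X = 40X^4

∂Y/∂X = 40X^4 > 0 (assuming positive values)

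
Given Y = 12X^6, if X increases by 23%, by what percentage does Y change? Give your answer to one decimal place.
246.3%

For Y = 12X^6:
If X → X(1 + 0.23)
Then Y → Y · (1 + 0.23)^6
     ≈ Y · 3.4628

Percentage change = ((1 + 0.23)^6 − 1) × 100% ≈ 246.3%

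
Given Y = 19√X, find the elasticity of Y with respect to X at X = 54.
Elasticity = 1/2

Elasticity = (dY/dX) · (X/Y)

dY/dX = 19/(2·√X)
At X = 54: dY/dX = 19·√6/36, Y = 57·√6

Elasticity = (19·√6/36) · (54 / (57·√6)) = 1/2

Interpretation: for a small percentage change in X, the percentage change in Y is approximately 0.50 times as large.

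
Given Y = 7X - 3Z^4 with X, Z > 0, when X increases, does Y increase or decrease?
Y increases

Taking the partial derivative:
∂Y/∂X = 7

∂Y/∂X = 7 > 0 (assuming positive values)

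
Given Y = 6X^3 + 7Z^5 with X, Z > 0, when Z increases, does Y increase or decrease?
Y increases

Taking the partial derivative:
∂Y/∂Z = 35Z^4

∂Y/∂Z = 35Z^4 > 0 (assuming positive values)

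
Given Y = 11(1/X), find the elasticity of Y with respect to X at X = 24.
Elasticity = -1

Elasticity = (dY/dX) · (X/Y)

dY/dX = -11/X²
At X = 24: dY/dX = -11/576, Y = 11/24

Elasticity = (-11/576) · (24 / (11/24)) = -1

Interpretation: for a small percentage change in X, the percentage change in Y is approximately -1.00 times as large.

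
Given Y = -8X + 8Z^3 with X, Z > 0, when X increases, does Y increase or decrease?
Y decreases

Taking the partial derivative:
∂Y/∂X = -8

∂Y/∂X = -8 < 0 (assuming positive values)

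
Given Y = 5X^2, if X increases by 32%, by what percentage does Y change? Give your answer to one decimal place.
74.2%

For Y = 5X^2:
If X → X(1 + 0.32)
Then Y → Y · (1 + 0.32)^2
     = Y · 1.7424

Percentage change = ((1 + 0.32)^2 − 1) × 100% ≈ 74.2%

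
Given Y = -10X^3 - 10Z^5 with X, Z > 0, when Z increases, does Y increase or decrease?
Y decreases

Taking the partial derivative:
∂Y/∂Z = -50Z^4

∂Y/∂Z = -50Z^4 < 0 (assuming positive values)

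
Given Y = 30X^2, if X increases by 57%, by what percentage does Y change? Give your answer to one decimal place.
146.5%

For Y = 30X^2:
If X → X(1 + 0.57)
Then Y → Y · (1 + 0.57)^2
     = Y · 2.4649

Percentage change = ((1 + 0.57)^2 − 1) × 100% ≈ 146.5%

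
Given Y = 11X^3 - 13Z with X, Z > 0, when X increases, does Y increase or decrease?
Y increases

Taking the partial derivative:
∂Y/∂X = 33X^2

∂Y/∂X = 33X^2 > 0 (assuming positive values)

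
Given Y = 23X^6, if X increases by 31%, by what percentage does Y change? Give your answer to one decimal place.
405.4%

For Y = 23X^6:
If X → X(1 + 0.31)
Then Y → Y · (1 + 0.31)^6
     ≈ Y · 5.0539

Percentage change = ((1 + 0.31)^6 − 1) × 100% ≈ 405.4%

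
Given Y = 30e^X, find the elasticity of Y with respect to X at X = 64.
Elasticity = 64

Elasticity = (dY/dX) · (X/Y)

dY/dX = 30·e^X
At X = 64: dY/dX = 30·e^64, Y = 30·e^64

Elasticity = (30·e^64) · (64 / (30·e^64)) = 64

Interpretation: for a small percentage change in X, the percentage change in Y is approximately 64.00 times as large.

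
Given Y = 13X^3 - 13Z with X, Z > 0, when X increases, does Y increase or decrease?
Y increases

Taking the partial derivative:
∂Y/∂X = 39X^2

∂Y/∂X = 39X^2 > 0 (assuming positive values)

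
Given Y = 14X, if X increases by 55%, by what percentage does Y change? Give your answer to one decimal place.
55.0%

For Y = 14X:
If X → X(1 + 0.55)
Then Y → Y · (1 + 0.55)^1
     = Y · 1.5500

Percentage change = ((1 + 0.55)^1 − 1) × 100% = 55.0%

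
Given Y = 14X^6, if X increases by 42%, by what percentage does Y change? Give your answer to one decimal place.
719.8%

For Y = 14X^6:
If X → X(1 + 0.42)
Then Y → Y · (1 + 0.42)^6
     ≈ Y · 8.1984

Percentage change = ((1 + 0.42)^6 − 1) × 100% ≈ 719.8%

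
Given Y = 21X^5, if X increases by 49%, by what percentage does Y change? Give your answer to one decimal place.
634.4%

For Y = 21X^5:
If X → X(1 + 0.49)
Then Y → Y · (1 + 0.49)^5
     ≈ Y · 7.3440

Percentage change = ((1 + 0.49)^5 − 1) × 100% ≈ 634.4%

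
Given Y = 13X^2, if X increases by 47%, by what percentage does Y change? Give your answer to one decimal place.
116.1%

For Y = 13X^2:
If X → X(1 + 0.47)
Then Y → Y · (1 + 0.47)^2
     = Y · 2.1609

Percentage change = ((1 + 0.47)^2 − 1) × 100% ≈ 116.1%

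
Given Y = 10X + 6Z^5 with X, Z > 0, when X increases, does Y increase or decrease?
Y increases

Taking the partial derivative:
∂Y/∂X = 10

∂Y/∂X = 10 > 0 (assuming positive values)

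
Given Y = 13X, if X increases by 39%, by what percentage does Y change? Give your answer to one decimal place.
39.0%

For Y = 13X:
If X → X(1 + 0.39)
Then Y → Y · (1 + 0.39)^1
     = Y · 1.3900

Percentage change = ((1 + 0.39)^1 − 1) × 100% = 39.0%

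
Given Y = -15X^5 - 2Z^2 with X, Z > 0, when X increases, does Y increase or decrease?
Y decreases

Taking the partial derivative:
∂Y/∂X = -75X^4

∂Y/∂X = -75X^4 < 0 (assuming positive values)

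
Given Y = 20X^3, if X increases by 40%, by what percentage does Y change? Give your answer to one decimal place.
174.4%

For Y = 20X^3:
If X → X(1 + 0.4)
Then Y → Y · (1 + 0.4)^3
     = Y · 2.7440

Percentage change = ((1 + 0.4)^3 − 1) × 100% = 174.4%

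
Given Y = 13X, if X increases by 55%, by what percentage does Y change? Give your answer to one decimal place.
55.0%

For Y = 13X:
If X → X(1 + 0.55)
Then Y → Y · (1 + 0.55)^1
     = Y · 1.5500

Percentage change = ((1 + 0.55)^1 − 1) × 100% = 55.0%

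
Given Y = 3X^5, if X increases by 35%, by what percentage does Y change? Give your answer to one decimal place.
348.4%

For Y = 3X^5:
If X → X(1 + 0.35)
Then Y → Y · (1 + 0.35)^5
     ≈ Y · 4.4840

Percentage change = ((1 + 0.35)^5 − 1) × 100% ≈ 348.4%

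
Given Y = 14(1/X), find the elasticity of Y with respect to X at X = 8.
Elasticity = -1

Elasticity = (dY/dX) · (X/Y)

dY/dX = -14/X²
At X = 8: dY/dX = -7/32, Y = 7/4

Elasticity = (-7/32) · (8 / (7/4)) = -1

Interpretation: for a small percentage change in X, the percentage change in Y is approximately -1.00 times as large.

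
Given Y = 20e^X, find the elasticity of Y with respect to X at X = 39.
Elasticity = 39

Elasticity = (dY/dX) · (X/Y)

dY/dX = 20·e^X
At X = 39: dY/dX = 20·e^39, Y = 20·e^39

Elasticity = (20·e^39) · (39 / (20·e^39)) = 39

Interpretation: for a small percentage change in X, the percentage change in Y is approximately 39.00 times as large.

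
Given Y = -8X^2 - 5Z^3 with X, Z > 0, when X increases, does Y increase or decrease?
Y decreases

Taking the partial derivative:
∂Y/∂X = -16X

∂Y/∂X = -16X < 0 (assuming positive values)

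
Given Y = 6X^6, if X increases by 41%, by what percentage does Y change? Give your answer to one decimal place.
685.8%

For Y = 6X^6:
If X → X(1 + 0.41)
Then Y → Y · (1 + 0.41)^6
     ≈ Y · 7.8580

Percentage change = ((1 + 0.41)^6 − 1) × 100% ≈ 685.8%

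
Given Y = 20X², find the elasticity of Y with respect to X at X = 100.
Elasticity = 2

Elasticity = (dY/dX) · (X/Y)

dY/dX = 40·X
At X = 100: dY/dX = 4000, Y = 200000

Elasticity = 4000 · (100 / 200000) = 2

Interpretation: for a small percentage change in X, the percentage change in Y is approximately 2.00 times as large.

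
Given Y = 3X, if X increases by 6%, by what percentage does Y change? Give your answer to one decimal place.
6.0%

For Y = 3X:
If X → X(1 + 0.06)
Then Y → Y · (1 + 0.06)^1
     = Y · 1.0600

Percentage change = ((1 + 0.06)^1 − 1) × 100% = 6.0%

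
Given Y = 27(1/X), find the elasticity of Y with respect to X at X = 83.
Elasticity = -1

Elasticity = (dY/dX) · (X/Y)

dY/dX = -27/X²
At X = 83: dY/dX = -27/6889, Y = 27/83

Elasticity = (-27/6889) · (83 / (27/83)) = -1

Interpretation: for a small percentage change in X, the percentage change in Y is approximately -1.00 times as large.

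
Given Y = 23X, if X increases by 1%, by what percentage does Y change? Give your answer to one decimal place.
1.0%

For Y = 23X:
If X → X(1 + 0.01)
Then Y → Y · (1 + 0.01)^1
     = Y · 1.0100

Percentage change = ((1 + 0.01)^1 − 1) × 100% = 1.0%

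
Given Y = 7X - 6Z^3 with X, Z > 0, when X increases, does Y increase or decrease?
Y increases

Taking the partial derivative:
∂Y/∂X = 7

∂Y/∂X = 7 > 0 (assuming positive values)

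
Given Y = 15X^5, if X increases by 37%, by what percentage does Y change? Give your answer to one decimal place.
382.6%

For Y = 15X^5:
If X → X(1 + 0.37)
Then Y → Y · (1 + 0.37)^5
     ≈ Y · 4.8262

Percentage change = ((1 + 0.37)^5 − 1) × 100% ≈ 382.6%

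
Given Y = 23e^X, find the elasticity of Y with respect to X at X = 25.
Elasticity = 25

Elasticity = (dY/dX) · (X/Y)

dY/dX = 23·e^X
At X = 25: dY/dX = 23·e^25, Y = 23·e^25

Elasticity = (23·e^25) · (25 / (23·e^25)) = 25

Interpretation: for a small percentage change in X, the percentage change in Y is approximately 25.00 times as large.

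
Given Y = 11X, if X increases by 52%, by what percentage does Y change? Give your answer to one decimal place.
52.0%

For Y = 11X:
If X → X(1 + 0.52)
Then Y → Y · (1 + 0.52)^1
     = Y · 1.5200

Percentage change = ((1 + 0.52)^1 − 1) × 100% = 52.0%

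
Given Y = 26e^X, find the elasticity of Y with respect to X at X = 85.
Elasticity = 85

Elasticity = (dY/dX) · (X/Y)

dY/dX = 26·e^X
At X = 85: dY/dX = 26·e^85, Y = 26·e^85

Elasticity = (26·e^85) · (85 / (26·e^85)) = 85

Interpretation: for a small percentage change in X, the percentage change in Y is approximately 85.00 times as large.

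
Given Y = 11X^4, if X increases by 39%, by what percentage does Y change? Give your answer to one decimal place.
273.3%

For Y = 11X^4:
If X → X(1 + 0.39)
Then Y → Y · (1 + 0.39)^4
     ≈ Y · 3.7330

Percentage change = ((1 + 0.39)^4 − 1) × 100% ≈ 273.3%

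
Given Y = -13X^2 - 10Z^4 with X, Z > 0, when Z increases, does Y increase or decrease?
Y decreases

Taking the partial derivative:
∂Y/∂Z = -40Z^3

∂Y/∂Z = -40Z^3 < 0 (assuming positive values)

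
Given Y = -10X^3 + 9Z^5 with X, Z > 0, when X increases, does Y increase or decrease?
Y decreases

Taking the partial derivative:
∂Y/∂X = -30X^2

∂Y/∂X = -30X^2 < 0 (assuming positive values)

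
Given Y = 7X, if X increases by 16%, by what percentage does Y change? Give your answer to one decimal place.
16.0%

For Y = 7X:
If X → X(1 + 0.16)
Then Y → Y · (1 + 0.16)^1
     = Y · 1.1600

Percentage change = ((1 + 0.16)^1 − 1) × 100% = 16.0%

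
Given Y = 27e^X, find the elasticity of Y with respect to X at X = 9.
Elasticity = 9

Elasticity = (dY/dX) · (X/Y)

dY/dX = 27·e^X
At X = 9: dY/dX = 27·e^9, Y = 27·e^9

Elasticity = (27·e^9) · (9 / (27·e^9)) = 9

Interpretation: for a small percentage change in X, the percentage change in Y is approximately 9.00 times as large.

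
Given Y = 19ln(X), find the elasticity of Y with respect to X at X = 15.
Elasticity = 1/ln(15) ≈ 0.3693

Elasticity = (dY/dX) · (X/Y)

dY/dX = 19/X
At X = 15: dY/dX = 19/15, Y = 19·ln(15)

Elasticity = (19/15) · (15 / (19·ln(15))) = 1/ln(15) ≈ 0.3693

Interpretation: for a small percentage change in X, the percentage change in Y is approximately 0.37 times as large.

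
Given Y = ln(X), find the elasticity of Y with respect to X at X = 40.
Elasticity = 1/ln(40) ≈ 0.2711

Elasticity = (dY/dX) · (X/Y)

dY/dX = 1/X
At X = 40: dY/dX = 1/40, Y = ln(40)

Elasticity = (1/40) · (40 / (ln(40))) = 1/ln(40) ≈ 0.2711

Interpretation: for a small percentage change in X, the percentage change in Y is approximately 0.27 times as large.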